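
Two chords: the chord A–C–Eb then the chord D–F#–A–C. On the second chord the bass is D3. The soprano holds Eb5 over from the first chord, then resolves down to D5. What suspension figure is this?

9–8 suspension.

At the second chord the bass is D3. The suspended Eb5 lies a ninth above the bass; after resolving down by step to D5, the interval above the bass becomes an octave.
Suspension figures are named by those two intervals: 9–8.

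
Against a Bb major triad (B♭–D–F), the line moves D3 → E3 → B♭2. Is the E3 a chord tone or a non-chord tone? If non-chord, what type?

Non-chord tone — an escape tone.

The harmony at that moment is B♭ major triad (B♭, D, F); E3 is not a chord tone.
It is approached by step up from D3 and left by leap down to B♭2.
Step in, leap out — an escape tone.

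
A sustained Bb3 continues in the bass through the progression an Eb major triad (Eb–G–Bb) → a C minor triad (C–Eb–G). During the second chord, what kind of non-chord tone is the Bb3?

The harmony at that moment is C minor triad (C, Eb, G); Bb3 is not a chord tone.
It is held over (the same pitch as the preceding Bb3) and then sustained as the same pitch into the next harmony.
Sustained through a change of harmony — a pedal tone.

Pedal tone (pedal point).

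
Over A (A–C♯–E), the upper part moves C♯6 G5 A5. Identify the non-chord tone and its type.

G5 is an appoggiatura.

The harmony at that moment is A major triad (A, C♯, E); G5 is not a chord tone.
It is approached by leap down from C♯6 and left by step up to A5.
Leap in, step out — an appoggiatura.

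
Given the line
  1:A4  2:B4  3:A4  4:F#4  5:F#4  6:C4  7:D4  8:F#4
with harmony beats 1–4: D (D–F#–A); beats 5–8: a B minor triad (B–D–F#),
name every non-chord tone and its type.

The harmony at that moment is D major triad (D, F#, A); B4 is not a chord tone.
It is approached by step up from A4 and left by step down to A4.
Step away and step back to the same note — a neighbor tone (upper neighbor).
The harmony at that moment is B minor triad (B, D, F#); C4 is not a chord tone.
It is approached by leap down from F#4 and left by step up to D4.
Leap in, step out — an appoggiatura.

B4 (beat 2) — neighbor tone; C4 (beat 6) — appoggiatura.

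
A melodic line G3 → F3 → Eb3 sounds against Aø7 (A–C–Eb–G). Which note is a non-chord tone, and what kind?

The harmony at that moment is A half-diminished seventh chord (A, C, Eb, G); F3 is not a chord tone.
It is approached by step down from G3 and left by step down to Eb3.
Step in, step out in the same direction — a passing tone.

F3 is a passing tone.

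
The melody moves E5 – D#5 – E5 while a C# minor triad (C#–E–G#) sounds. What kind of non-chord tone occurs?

D#5 is a neighbor tone.

The harmony at that moment is C# minor triad (C#, E, G#); D#5 is not a chord tone.
It is approached by step down from E5 and left by step up to E5.
Step away and step back to the same note — a neighbor tone (lower neighbor).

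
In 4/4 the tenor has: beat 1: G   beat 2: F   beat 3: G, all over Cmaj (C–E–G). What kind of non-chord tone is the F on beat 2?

Lower neighbor tone.

The harmony at that moment is C major triad (C, E, G); F is not a chord tone.
It is approached by step down from G and left by step up to G.
Step away and step back to the same note — a neighbor tone (lower neighbor).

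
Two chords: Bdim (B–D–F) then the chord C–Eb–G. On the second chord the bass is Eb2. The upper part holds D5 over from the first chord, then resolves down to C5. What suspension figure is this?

At the second chord the bass is Eb2. The suspended D5 lies a seventh above the bass; after resolving down by step to C5, the interval above the bass becomes a sixth.
Suspension figures are named by those two intervals: 7–6.

7–6 suspension.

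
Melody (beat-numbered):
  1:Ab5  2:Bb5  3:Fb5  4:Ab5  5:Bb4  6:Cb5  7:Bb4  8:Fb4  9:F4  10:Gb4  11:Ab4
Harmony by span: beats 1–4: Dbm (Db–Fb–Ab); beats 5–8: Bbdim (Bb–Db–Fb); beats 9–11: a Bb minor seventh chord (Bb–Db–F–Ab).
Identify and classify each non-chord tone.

The harmony at that moment is Db minor triad (Db, Fb, Ab); Bb5 is not a chord tone.
It is approached by step up from Ab5 and left by leap down to Fb5.
Step in, leap out — an escape tone.
The harmony at that moment is Bb diminished triad (Bb, Db, Fb); Cb5 is not a chord tone.
It is approached by step up from Bb4 and left by step down to Bb4.
Step away and step back to the same note — a neighbor tone (upper neighbor).
The harmony at that moment is Bb minor seventh chord (Bb, Db, F, Ab); Gb4 is not a chord tone.
It is approached by step up from F4 and left by step up to Ab4.
Step in, step out in the same direction — a passing tone.

Bb5 (beat 2) — escape tone; Cb5 (beat 6) — neighbor tone; Gb4 (beat 10) — passing tone.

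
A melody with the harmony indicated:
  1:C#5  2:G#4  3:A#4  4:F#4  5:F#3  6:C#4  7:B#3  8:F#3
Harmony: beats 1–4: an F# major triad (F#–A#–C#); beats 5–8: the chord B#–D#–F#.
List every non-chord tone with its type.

G#4 (beat 2) — appoggiatura; C#4 (beat 6) — appoggiatura.

The harmony at that moment is F# major triad (F#, A#, C#); G#4 is not a chord tone.
It is approached by leap down from C#5 and left by step up to A#4.
Leap in, step out — an appoggiatura.
The harmony at that moment is B# diminished triad (B#, D#, F#); C#4 is not a chord tone.
It is approached by leap up from F#3 and left by step down to B#3.
Leap in, step out — an appoggiatura.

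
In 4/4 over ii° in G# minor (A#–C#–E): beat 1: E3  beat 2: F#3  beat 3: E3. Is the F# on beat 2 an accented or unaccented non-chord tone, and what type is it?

The harmony at that moment is A# diminished triad (A#, C#, E); F#3 is not a chord tone.
It is approached by step up from E3 and left by step down to E3.
Step away and step back to the same note — a neighbor tone (upper neighbor).
It falls on a weak beat, so it is unaccented.

Unaccented neighbor tone.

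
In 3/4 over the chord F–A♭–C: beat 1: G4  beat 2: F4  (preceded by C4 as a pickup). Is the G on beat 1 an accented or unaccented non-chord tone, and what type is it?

The harmony at that moment is F minor triad (F, A♭, C); G4 is not a chord tone.
It is approached by leap up from C4 and left by step down to F4.
Leap in, step out — an appoggiatura.
It falls on the downbeat, so it is accented.

Accented appoggiatura.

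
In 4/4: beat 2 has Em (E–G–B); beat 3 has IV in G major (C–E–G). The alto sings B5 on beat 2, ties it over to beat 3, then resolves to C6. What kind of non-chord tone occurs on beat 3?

The harmony at that moment is C major triad (C, E, G); B5 is not a chord tone.
It is held over (the same pitch as the preceding B5) and left by step up to C6.
Held over from the previous chord and resolving up by step — a retardation.

Retardation.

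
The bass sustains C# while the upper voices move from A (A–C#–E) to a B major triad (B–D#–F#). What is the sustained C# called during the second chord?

Pedal tone (pedal point).

The harmony at that moment is B major triad (B, D#, F#); C# is not a chord tone.
It is held over (the same pitch as the preceding C#) and then sustained as the same pitch into the next harmony.
Sustained through a change of harmony — a pedal tone.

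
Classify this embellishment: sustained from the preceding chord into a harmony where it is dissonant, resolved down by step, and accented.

Suspension.

Approach: by preparation — the pitch is first a chord tone, then held (tied or repeated) while the harmony changes under it. Departure: down by step. Metric position: strong.
A prepared dissonance that resolves downward by step — a suspension. (The same figure resolving upward would be a retardation.)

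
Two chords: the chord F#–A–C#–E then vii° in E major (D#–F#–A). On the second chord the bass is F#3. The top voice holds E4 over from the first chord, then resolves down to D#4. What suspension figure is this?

7–6 suspension.

At the second chord the bass is F#3. The suspended E4 lies a seventh above the bass; after resolving down by step to D#4, the interval above the bass becomes a sixth.
Suspension figures are named by those two intervals: 7–6.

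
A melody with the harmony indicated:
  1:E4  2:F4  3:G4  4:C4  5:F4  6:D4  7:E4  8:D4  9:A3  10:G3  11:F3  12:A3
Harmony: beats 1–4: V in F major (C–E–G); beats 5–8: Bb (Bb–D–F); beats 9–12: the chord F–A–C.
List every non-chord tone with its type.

F4 (beat 2) — passing tone; E4 (beat 7) — neighbor tone; G3 (beat 10) — passing tone.

The harmony at that moment is C major triad (C, E, G); F4 is not a chord tone.
It is approached by step up from E4 and left by step up to G4.
Step in, step out in the same direction — a passing tone.
The harmony at that moment is Bb major triad (Bb, D, F); E4 is not a chord tone.
It is approached by step up from D4 and left by step down to D4.
Step away and step back to the same note — a neighbor tone (upper neighbor).
The harmony at that moment is F major triad (F, A, C); G3 is not a chord tone.
It is approached by step down from A3 and left by step down to F3.
Step in, step out in the same direction — a passing tone.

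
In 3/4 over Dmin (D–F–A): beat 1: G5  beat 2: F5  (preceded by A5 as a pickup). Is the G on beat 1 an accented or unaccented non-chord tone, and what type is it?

Accented passing tone.

The harmony at that moment is D minor triad (D, F, A); G5 is not a chord tone.
It is approached by step down from A5 and left by step down to F5.
Step in, step out in the same direction — a passing tone.
It falls on the downbeat, so it is accented.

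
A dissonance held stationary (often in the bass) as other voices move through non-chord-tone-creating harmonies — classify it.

Approach: none. Departure: none — a single pitch is sustained while the chords change around it, passing through harmonies that do not contain it.
No melodic motion at all; the dissonance is created entirely by the moving harmonies against the stationary note — a pedal tone (pedal point).

Pedal tone.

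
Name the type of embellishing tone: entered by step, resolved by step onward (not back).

Approach: by step. Departure: by step, continuing in the same direction.
Stepwise on both sides with no change of direction means the note fills in the space between two different chord tones — a passing tone. (Had it turned back to its starting note it would be a neighbor tone instead.)

Passing tone.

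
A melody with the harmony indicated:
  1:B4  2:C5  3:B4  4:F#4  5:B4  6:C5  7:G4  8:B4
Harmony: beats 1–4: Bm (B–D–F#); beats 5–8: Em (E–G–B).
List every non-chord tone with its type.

C5 (beat 2) — neighbor tone; C5 (beat 6) — escape tone.

The harmony at that moment is B minor triad (B, D, F#); C5 is not a chord tone.
It is approached by step up from B4 and left by step down to B4.
Step away and step back to the same note — a neighbor tone (upper neighbor).
The harmony at that moment is E minor triad (E, G, B); C5 is not a chord tone.
It is approached by step up from B4 and left by leap down to G4.
Step in, leap out — an escape tone.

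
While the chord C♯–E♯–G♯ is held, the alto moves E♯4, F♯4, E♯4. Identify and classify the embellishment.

The harmony at that moment is C♯ major triad (C♯, E♯, G♯); F♯4 is not a chord tone.
It is approached by step up from E♯4 and left by step down to E♯4.
Step away and step back to the same note — a neighbor tone (upper neighbor).

F♯4 is a neighbor tone.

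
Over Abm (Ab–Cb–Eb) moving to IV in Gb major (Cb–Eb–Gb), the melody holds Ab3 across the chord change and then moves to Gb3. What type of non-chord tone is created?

Ab3 is a suspension.

The harmony at that moment is Cb major triad (Cb, Eb, Gb); Ab3 is not a chord tone.
It is held over (the same pitch as the preceding Ab3) and left by step down to Gb3.
Held over from the previous chord and resolving down by step — a suspension.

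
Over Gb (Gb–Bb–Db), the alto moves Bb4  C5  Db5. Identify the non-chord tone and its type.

The harmony at that moment is Gb major triad (Gb, Bb, Db); C5 is not a chord tone.
It is approached by step up from Bb4 and left by step up to Db5.
Step in, step out in the same direction — a passing tone.

C5 is a passing tone.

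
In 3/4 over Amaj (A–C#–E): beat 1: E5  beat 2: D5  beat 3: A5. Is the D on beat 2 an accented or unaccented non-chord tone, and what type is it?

The harmony at that moment is A major triad (A, C#, E); D5 is not a chord tone.
It is approached by step down from E5 and left by leap up to A5.
Step in, leap out — an escape tone.
It falls on a weak beat, so it is unaccented.

Unaccented escape tone.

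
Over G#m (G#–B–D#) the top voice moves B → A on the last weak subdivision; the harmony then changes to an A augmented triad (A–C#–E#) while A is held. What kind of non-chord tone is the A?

A is an anticipation.

The harmony at that moment is G# minor triad (G#, B, D#); A is not a chord tone.
It is approached by step down from B and then sustained as the same pitch into the next harmony.
Arriving early and becoming a chord tone when the harmony changes — an anticipation.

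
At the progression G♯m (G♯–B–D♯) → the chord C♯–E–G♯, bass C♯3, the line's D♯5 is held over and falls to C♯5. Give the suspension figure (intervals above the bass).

9–8 suspension.

At the second chord the bass is C♯3. The suspended D♯5 lies a ninth above the bass; after resolving down by step to C♯5, the interval above the bass becomes an octave.
Suspension figures are named by those two intervals: 9–8.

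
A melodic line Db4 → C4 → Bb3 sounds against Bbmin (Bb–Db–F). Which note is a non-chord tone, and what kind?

The harmony at that moment is Bb minor triad (Bb, Db, F); C4 is not a chord tone.
It is approached by step down from Db4 and left by step down to Bb3.
Step in, step out in the same direction — a passing tone.

C4 is a passing tone.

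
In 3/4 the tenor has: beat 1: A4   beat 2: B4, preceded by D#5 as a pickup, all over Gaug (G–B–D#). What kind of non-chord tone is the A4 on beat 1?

The harmony at that moment is G augmented triad (G, B, D#); A4 is not a chord tone.
It is approached by leap down from D#5 and left by step up to B4.
Leap in, step out, metrically accented — an appoggiatura.

Appoggiatura.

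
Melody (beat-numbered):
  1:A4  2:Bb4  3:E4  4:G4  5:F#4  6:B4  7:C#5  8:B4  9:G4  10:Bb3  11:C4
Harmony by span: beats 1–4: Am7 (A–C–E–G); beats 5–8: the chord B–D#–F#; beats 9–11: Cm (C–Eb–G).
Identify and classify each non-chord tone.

Bb4 (beat 2) — escape tone; C#5 (beat 7) — neighbor tone; Bb3 (beat 10) — appoggiatura.

The harmony at that moment is A minor seventh chord (A, C, E, G); Bb4 is not a chord tone.
It is approached by step up from A4 and left by leap down to E4.
Step in, leap out — an escape tone.
The harmony at that moment is B major triad (B, D#, F#); C#5 is not a chord tone.
It is approached by step up from B4 and left by step down to B4.
Step away and step back to the same note — a neighbor tone (upper neighbor).
The harmony at that moment is C minor triad (C, Eb, G); Bb3 is not a chord tone.
It is approached by leap down from G4 and left by step up to C4.
Leap in, step out — an appoggiatura.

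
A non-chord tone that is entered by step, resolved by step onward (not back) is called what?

Approach: by step. Departure: by step, continuing in the same direction.
Stepwise on both sides with no change of direction means the note fills in the space between two different chord tones — a passing tone. (Had it turned back to its starting note it would be a neighbor tone instead.)

Passing tone.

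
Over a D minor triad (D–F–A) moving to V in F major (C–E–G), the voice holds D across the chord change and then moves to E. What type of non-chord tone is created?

D is a retardation.

The harmony at that moment is C major triad (C, E, G); D is not a chord tone.
It is held over (the same pitch as the preceding D) and left by step up to E.
Held over from the previous chord and resolving up by step — a retardation.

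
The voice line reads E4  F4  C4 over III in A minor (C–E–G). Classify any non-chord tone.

F4 is an escape tone.

The harmony at that moment is C major triad (C, E, G); F4 is not a chord tone.
It is approached by step up from E4 and left by leap down to C4.
Step in, leap out — an escape tone.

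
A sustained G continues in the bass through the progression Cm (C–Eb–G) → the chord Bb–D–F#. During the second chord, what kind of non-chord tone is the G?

Pedal tone (pedal point).

The harmony at that moment is Bb augmented triad (Bb, D, F#); G is not a chord tone.
It is held over (the same pitch as the preceding G) and then sustained as the same pitch into the next harmony.
Sustained through a change of harmony — a pedal tone.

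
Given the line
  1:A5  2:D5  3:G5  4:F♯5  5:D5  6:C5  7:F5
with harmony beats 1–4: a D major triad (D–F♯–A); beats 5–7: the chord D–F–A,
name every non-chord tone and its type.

G5 (beat 3) — appoggiatura; C5 (beat 6) — escape tone.

The harmony at that moment is D major triad (D, F♯, A); G5 is not a chord tone.
It is approached by leap up from D5 and left by step down to F♯5.
Leap in, step out — an appoggiatura.
The harmony at that moment is D minor triad (D, F, A); C5 is not a chord tone.
It is approached by step down from D5 and left by leap up to F5.
Step in, leap out — an escape tone.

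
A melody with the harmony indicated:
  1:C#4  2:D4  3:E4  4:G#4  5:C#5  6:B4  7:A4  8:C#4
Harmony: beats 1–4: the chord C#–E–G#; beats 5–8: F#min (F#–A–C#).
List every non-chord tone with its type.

The harmony at that moment is C# minor triad (C#, E, G#); D4 is not a chord tone.
It is approached by step up from C#4 and left by step up to E4.
Step in, step out in the same direction — a passing tone.
The harmony at that moment is F# minor triad (F#, A, C#); B4 is not a chord tone.
It is approached by step down from C#5 and left by step down to A4.
Step in, step out in the same direction — a passing tone.

D4 (beat 2) — passing tone; B4 (beat 6) — passing tone.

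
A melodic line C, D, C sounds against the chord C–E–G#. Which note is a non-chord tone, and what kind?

D is a neighbor tone.

The harmony at that moment is C augmented triad (C, E, G#); D is not a chord tone.
It is approached by step up from C and left by step down to C.
Step away and step back to the same note — a neighbor tone (upper neighbor).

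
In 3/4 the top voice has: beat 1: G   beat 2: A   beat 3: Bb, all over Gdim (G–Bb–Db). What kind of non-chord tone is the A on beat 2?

The harmony at that moment is G diminished triad (G, Bb, Db); A is not a chord tone.
It is approached by step up from G and left by step up to Bb.
Step in, step out in the same direction — a passing tone.

Passing tone.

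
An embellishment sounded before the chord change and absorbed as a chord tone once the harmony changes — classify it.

Approach: ahead of the chord change (typically by step), so it is dissonant against the current harmony. Departure: none — the same pitch is restated or held and is a chord tone of the new harmony.
Dissonant first, consonant once the harmony catches up: the note simply arrives early — an anticipation. (The reverse timing, consonant first and dissonant after the change, would be a suspension or retardation.)

Anticipation.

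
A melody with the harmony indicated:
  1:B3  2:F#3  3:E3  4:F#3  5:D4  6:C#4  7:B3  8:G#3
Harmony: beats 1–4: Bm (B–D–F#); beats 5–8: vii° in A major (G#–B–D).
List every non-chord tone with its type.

E3 (beat 3) — neighbor tone; C#4 (beat 6) — passing tone.

The harmony at that moment is B minor triad (B, D, F#); E3 is not a chord tone.
It is approached by step down from F#3 and left by step up to F#3.
Step away and step back to the same note — a neighbor tone (lower neighbor).
The harmony at that moment is G# diminished triad (G#, B, D); C#4 is not a chord tone.
It is approached by step down from D4 and left by step down to B3.
Step in, step out in the same direction — a passing tone.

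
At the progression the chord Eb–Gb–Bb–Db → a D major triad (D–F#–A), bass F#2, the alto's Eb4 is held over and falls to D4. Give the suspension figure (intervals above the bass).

7–6 suspension.

At the second chord the bass is F#2. The suspended Eb4 lies a seventh above the bass; after resolving down by step to D4, the interval above the bass becomes a sixth.
Suspension figures are named by those two intervals: 7–6.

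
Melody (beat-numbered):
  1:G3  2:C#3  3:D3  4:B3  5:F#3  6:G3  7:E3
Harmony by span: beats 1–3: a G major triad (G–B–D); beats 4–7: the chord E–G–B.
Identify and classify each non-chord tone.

C#3 (beat 2) — appoggiatura; F#3 (beat 5) — appoggiatura.

The harmony at that moment is G major triad (G, B, D); C#3 is not a chord tone.
It is approached by leap down from G3 and left by step up to D3.
Leap in, step out — an appoggiatura.
The harmony at that moment is E minor triad (E, G, B); F#3 is not a chord tone.
It is approached by leap down from B3 and left by step up to G3.
Leap in, step out — an appoggiatura.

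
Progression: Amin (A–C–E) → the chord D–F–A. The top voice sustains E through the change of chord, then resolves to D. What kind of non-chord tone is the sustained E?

The harmony at that moment is D minor triad (D, F, A); E is not a chord tone.
It is held over (the same pitch as the preceding E) and left by step down to D.
Held over from the previous chord and resolving down by step — a suspension.

E is a suspension.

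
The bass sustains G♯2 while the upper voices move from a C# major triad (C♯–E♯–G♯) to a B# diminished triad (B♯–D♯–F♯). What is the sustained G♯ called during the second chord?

Pedal tone (pedal point).

The harmony at that moment is B♯ diminished triad (B♯, D♯, F♯); G♯2 is not a chord tone.
It is held over (the same pitch as the preceding G♯2) and then sustained as the same pitch into the next harmony.
Sustained through a change of harmony — a pedal tone.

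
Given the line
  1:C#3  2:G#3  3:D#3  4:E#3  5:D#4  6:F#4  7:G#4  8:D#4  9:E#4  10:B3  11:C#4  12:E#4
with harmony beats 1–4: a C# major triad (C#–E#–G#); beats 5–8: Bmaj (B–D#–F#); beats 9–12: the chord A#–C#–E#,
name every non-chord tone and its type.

D#3 (beat 3) — appoggiatura; G#4 (beat 7) — escape tone; B3 (beat 10) — appoggiatura.

The harmony at that moment is C# major triad (C#, E#, G#); D#3 is not a chord tone.
It is approached by leap down from G#3 and left by step up to E#3.
Leap in, step out — an appoggiatura.
The harmony at that moment is B major triad (B, D#, F#); G#4 is not a chord tone.
It is approached by step up from F#4 and left by leap down to D#4.
Step in, leap out — an escape tone.
The harmony at that moment is A# minor triad (A#, C#, E#); B3 is not a chord tone.
It is approached by leap down from E#4 and left by step up to C#4.
Leap in, step out — an appoggiatura.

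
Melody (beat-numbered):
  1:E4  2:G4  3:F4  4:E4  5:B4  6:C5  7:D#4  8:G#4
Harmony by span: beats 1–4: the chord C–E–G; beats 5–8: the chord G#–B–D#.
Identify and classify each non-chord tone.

F4 (beat 3) — passing tone; C5 (beat 6) — escape tone.

The harmony at that moment is C major triad (C, E, G); F4 is not a chord tone.
It is approached by step down from G4 and left by step down to E4.
Step in, step out in the same direction — a passing tone.
The harmony at that moment is G# minor triad (G#, B, D#); C5 is not a chord tone.
It is approached by step up from B4 and left by leap down to D#4.
Step in, leap out — an escape tone.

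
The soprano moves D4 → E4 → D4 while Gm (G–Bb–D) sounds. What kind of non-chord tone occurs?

The harmony at that moment is G minor triad (G, Bb, D); E4 is not a chord tone.
It is approached by step up from D4 and left by step down to D4.
Step away and step back to the same note — a neighbor tone (upper neighbor).

E4 is a neighbor tone.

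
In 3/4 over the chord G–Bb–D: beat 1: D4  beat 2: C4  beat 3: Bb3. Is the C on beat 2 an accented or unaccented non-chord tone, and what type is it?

The harmony at that moment is G minor triad (G, Bb, D); C4 is not a chord tone.
It is approached by step down from D4 and left by step down to Bb3.
Step in, step out in the same direction — a passing tone.
It falls on a weak beat, so it is unaccented.

Unaccented passing tone.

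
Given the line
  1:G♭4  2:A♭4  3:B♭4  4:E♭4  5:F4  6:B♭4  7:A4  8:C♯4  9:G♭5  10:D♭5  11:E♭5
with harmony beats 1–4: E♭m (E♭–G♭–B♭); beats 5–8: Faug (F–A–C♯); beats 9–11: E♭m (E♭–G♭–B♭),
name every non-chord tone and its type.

A♭4 (beat 2) — passing tone; B♭4 (beat 6) — appoggiatura; D♭5 (beat 10) — appoggiatura.

The harmony at that moment is E♭ minor triad (E♭, G♭, B♭); A♭4 is not a chord tone.
It is approached by step up from G♭4 and left by step up to B♭4.
Step in, step out in the same direction — a passing tone.
The harmony at that moment is F augmented triad (F, A, C♯); B♭4 is not a chord tone.
It is approached by leap up from F4 and left by step down to A4.
Leap in, step out — an appoggiatura.
The harmony at that moment is E♭ minor triad (E♭, G♭, B♭); D♭5 is not a chord tone.
It is approached by leap down from G♭5 and left by step up to E♭5.
Leap in, step out — an appoggiatura.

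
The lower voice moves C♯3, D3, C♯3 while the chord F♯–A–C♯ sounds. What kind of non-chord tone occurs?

D3 is a neighbor tone.

The harmony at that moment is F♯ minor triad (F♯, A, C♯); D3 is not a chord tone.
It is approached by step up from C♯3 and left by step down to C♯3.
Step away and step back to the same note — a neighbor tone (upper neighbor).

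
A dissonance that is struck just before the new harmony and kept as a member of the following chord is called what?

Anticipation.

Approach: ahead of the chord change (typically by step), so it is dissonant against the current harmony. Departure: none — the same pitch is restated or held and is a chord tone of the new harmony.
Dissonant first, consonant once the harmony catches up: the note simply arrives early — an anticipation. (The reverse timing, consonant first and dissonant after the change, would be a suspension or retardation.)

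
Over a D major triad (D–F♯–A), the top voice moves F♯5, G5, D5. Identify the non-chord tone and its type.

The harmony at that moment is D major triad (D, F♯, A); G5 is not a chord tone.
It is approached by step up from F♯5 and left by leap down to D5.
Step in, leap out — an escape tone.

G5 is an escape tone.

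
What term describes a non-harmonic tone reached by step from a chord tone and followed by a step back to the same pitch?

Approach: by step. Departure: by step in the opposite direction, back to the starting pitch.
Stepwise on both sides but reversing to return to the same chord tone — a neighbor tone. (Had it continued onward in the same direction it would be a passing tone instead.)

Neighbor tone.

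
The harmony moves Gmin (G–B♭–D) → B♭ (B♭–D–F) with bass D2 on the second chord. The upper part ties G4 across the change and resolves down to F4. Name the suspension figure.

At the second chord the bass is D2. The suspended G4 lies a fourth above the bass; after resolving down by step to F4, the interval above the bass becomes a third.
Suspension figures are named by those two intervals: 4–3.

4–3 suspension.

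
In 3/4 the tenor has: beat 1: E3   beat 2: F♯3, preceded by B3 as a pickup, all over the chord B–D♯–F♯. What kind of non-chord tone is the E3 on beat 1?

The harmony at that moment is B major triad (B, D♯, F♯); E3 is not a chord tone.
It is approached by leap down from B3 and left by step up to F♯3.
Leap in, step out, metrically accented — an appoggiatura.

Appoggiatura.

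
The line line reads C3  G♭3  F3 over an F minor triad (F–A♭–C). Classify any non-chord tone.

G♭3 is an appoggiatura.

The harmony at that moment is F minor triad (F, A♭, C); G♭3 is not a chord tone.
It is approached by leap up from C3 and left by step down to F3.
Leap in, step out — an appoggiatura.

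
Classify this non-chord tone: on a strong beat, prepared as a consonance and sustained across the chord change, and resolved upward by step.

Approach: by preparation — the pitch is first a chord tone, then held (tied or repeated) while the harmony changes under it. Departure: up by step. Metric position: strong.
A prepared dissonance that resolves upward by step — a retardation. (The same figure resolving downward would be a suspension.)

Retardation.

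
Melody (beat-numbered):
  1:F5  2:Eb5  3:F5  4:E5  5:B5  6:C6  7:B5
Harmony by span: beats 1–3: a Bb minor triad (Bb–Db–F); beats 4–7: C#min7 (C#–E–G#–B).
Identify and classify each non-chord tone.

Eb5 (beat 2) — neighbor tone; C6 (beat 6) — neighbor tone.

The harmony at that moment is Bb minor triad (Bb, Db, F); Eb5 is not a chord tone.
It is approached by step down from F5 and left by step up to F5.
Step away and step back to the same note — a neighbor tone (lower neighbor).
The harmony at that moment is C# minor seventh chord (C#, E, G#, B); C6 is not a chord tone.
It is approached by step up from B5 and left by step down to B5.
Step away and step back to the same note — a neighbor tone (upper neighbor).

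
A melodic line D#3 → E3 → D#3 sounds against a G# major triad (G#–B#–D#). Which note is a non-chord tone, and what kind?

E3 is a neighbor tone.

The harmony at that moment is G# major triad (G#, B#, D#); E3 is not a chord tone.
It is approached by step up from D#3 and left by step down to D#3.
Step away and step back to the same note — a neighbor tone (upper neighbor).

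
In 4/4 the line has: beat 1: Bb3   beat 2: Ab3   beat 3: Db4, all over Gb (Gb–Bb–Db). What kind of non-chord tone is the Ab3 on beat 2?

The harmony at that moment is Gb major triad (Gb, Bb, Db); Ab3 is not a chord tone.
It is approached by step down from Bb3 and left by leap up to Db4.
Step in, leap out, on a weak beat — an escape tone.

Escape tone.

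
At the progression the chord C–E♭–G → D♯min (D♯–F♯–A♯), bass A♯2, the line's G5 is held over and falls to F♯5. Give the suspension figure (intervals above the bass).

At the second chord the bass is A♯2. The suspended G5 lies a seventh above the bass; after resolving down by step to F♯5, the interval above the bass becomes a sixth.
Suspension figures are named by those two intervals: 7–6.

7–6 suspension.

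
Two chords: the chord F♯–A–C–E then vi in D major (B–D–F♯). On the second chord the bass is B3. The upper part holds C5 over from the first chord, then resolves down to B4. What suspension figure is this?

9–8 suspension.

At the second chord the bass is B3. The suspended C5 lies a ninth above the bass; after resolving down by step to B4, the interval above the bass becomes an octave.
Suspension figures are named by those two intervals: 9–8.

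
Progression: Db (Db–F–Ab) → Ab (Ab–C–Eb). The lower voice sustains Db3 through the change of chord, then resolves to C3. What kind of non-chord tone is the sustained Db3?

The harmony at that moment is Ab major triad (Ab, C, Eb); Db3 is not a chord tone.
It is held over (the same pitch as the preceding Db3) and left by step down to C3.
Held over from the previous chord and resolving down by step — a suspension.

Db3 is a suspension.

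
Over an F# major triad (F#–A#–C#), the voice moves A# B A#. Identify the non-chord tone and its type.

B is a neighbor tone.

The harmony at that moment is F# major triad (F#, A#, C#); B is not a chord tone.
It is approached by step up from A# and left by step down to A#.
Step away and step back to the same note — a neighbor tone (upper neighbor).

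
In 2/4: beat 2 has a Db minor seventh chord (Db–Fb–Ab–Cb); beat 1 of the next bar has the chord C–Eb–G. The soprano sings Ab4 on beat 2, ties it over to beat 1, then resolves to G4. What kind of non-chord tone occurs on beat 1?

Suspension.

The harmony at that moment is C minor triad (C, Eb, G); Ab4 is not a chord tone.
It is held over (the same pitch as the preceding Ab4) and left by step down to G4.
Held over from the previous chord and resolving down by step — a suspension.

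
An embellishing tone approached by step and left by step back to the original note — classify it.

Approach: by step. Departure: by step in the opposite direction, back to the starting pitch.
Stepwise on both sides but reversing to return to the same chord tone — a neighbor tone. (Had it continued onward in the same direction it would be a passing tone instead.)

Neighbor tone.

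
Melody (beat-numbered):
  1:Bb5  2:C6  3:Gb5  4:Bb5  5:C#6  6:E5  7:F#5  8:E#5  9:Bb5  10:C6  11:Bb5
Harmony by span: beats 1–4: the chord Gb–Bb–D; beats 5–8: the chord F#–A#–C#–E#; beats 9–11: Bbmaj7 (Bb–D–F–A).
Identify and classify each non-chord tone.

The harmony at that moment is Gb augmented triad (Gb, Bb, D); C6 is not a chord tone.
It is approached by step up from Bb5 and left by leap down to Gb5.
Step in, leap out — an escape tone.
The harmony at that moment is F# major seventh chord (F#, A#, C#, E#); E5 is not a chord tone.
It is approached by leap down from C#6 and left by step up to F#5.
Leap in, step out — an appoggiatura.
The harmony at that moment is Bb major seventh chord (Bb, D, F, A); C6 is not a chord tone.
It is approached by step up from Bb5 and left by step down to Bb5.
Step away and step back to the same note — a neighbor tone (upper neighbor).

C6 (beat 2) — escape tone; E5 (beat 6) — appoggiatura; C6 (beat 10) — neighbor tone.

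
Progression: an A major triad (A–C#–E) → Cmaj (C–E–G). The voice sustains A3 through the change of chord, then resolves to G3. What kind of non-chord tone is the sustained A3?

A3 is a suspension.

The harmony at that moment is C major triad (C, E, G); A3 is not a chord tone.
It is held over (the same pitch as the preceding A3) and left by step down to G3.
Held over from the previous chord and resolving down by step — a suspension.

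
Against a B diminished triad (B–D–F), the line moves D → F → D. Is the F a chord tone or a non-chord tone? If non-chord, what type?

Chord tone (the fifth of B diminished triad).

B diminished triad contains B, D, F; F is the fifth, so it is a chord tone.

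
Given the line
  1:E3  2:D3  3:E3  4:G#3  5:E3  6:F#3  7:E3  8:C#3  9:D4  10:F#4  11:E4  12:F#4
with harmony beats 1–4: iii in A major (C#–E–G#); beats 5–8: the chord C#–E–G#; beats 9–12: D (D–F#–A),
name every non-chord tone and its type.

D3 (beat 2) — neighbor tone; F#3 (beat 6) — neighbor tone; E4 (beat 11) — neighbor tone.

The harmony at that moment is C# minor triad (C#, E, G#); D3 is not a chord tone.
It is approached by step down from E3 and left by step up to E3.
Step away and step back to the same note — a neighbor tone (lower neighbor).
The harmony at that moment is C# minor triad (C#, E, G#); F#3 is not a chord tone.
It is approached by step up from E3 and left by step down to E3.
Step away and step back to the same note — a neighbor tone (upper neighbor).
The harmony at that moment is D major triad (D, F#, A); E4 is not a chord tone.
It is approached by step down from F#4 and left by step up to F#4.
Step away and step back to the same note — a neighbor tone (lower neighbor).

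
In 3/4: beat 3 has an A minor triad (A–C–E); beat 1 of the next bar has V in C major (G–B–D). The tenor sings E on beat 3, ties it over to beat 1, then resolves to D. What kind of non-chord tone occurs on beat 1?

The harmony at that moment is G major triad (G, B, D); E is not a chord tone.
It is held over (the same pitch as the preceding E) and left by step down to D.
Held over from the previous chord and resolving down by step — a suspension.

Suspension.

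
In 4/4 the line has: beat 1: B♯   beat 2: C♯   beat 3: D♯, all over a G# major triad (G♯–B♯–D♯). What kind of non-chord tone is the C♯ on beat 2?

Passing tone.

The harmony at that moment is G♯ major triad (G♯, B♯, D♯); C♯ is not a chord tone.
It is approached by step up from B♯ and left by step up to D♯.
Step in, step out in the same direction — a passing tone.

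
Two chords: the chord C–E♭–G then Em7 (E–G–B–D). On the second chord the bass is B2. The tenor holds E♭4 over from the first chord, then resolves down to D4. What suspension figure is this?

4–3 suspension.

At the second chord the bass is B2. The suspended E♭4 lies a fourth above the bass; after resolving down by step to D4, the interval above the bass becomes a third.
Suspension figures are named by those two intervals: 4–3.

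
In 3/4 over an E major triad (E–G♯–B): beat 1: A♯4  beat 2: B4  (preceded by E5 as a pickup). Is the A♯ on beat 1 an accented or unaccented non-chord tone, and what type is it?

The harmony at that moment is E major triad (E, G♯, B); A♯4 is not a chord tone.
It is approached by leap down from E5 and left by step up to B4.
Leap in, step out — an appoggiatura.
It falls on the downbeat, so it is accented.

Accented appoggiatura.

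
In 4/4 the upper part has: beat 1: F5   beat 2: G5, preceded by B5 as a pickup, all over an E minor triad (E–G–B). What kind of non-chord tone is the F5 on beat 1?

Appoggiatura.

The harmony at that moment is E minor triad (E, G, B); F5 is not a chord tone.
It is approached by leap down from B5 and left by step up to G5.
Leap in, step out, metrically accented — an appoggiatura.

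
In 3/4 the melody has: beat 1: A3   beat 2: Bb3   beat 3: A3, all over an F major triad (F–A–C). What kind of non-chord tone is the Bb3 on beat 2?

The harmony at that moment is F major triad (F, A, C); Bb3 is not a chord tone.
It is approached by step up from A3 and left by step down to A3.
Step away and step back to the same note — a neighbor tone (upper neighbor).

Upper neighbor tone.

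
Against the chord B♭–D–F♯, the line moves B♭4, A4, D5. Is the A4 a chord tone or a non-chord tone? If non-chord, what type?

Non-chord tone — an escape tone.

The harmony at that moment is B♭ augmented triad (B♭, D, F♯); A4 is not a chord tone.
It is approached by step down from B♭4 and left by leap up to D5.
Step in, leap out — an escape tone.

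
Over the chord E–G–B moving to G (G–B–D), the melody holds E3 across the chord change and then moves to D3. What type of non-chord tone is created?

The harmony at that moment is G major triad (G, B, D); E3 is not a chord tone.
It is held over (the same pitch as the preceding E3) and left by step down to D3.
Held over from the previous chord and resolving down by step — a suspension.

E3 is a suspension.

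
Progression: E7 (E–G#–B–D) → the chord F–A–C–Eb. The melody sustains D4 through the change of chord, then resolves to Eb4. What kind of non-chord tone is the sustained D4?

D4 is a retardation.

The harmony at that moment is F dominant seventh chord (F, A, C, Eb); D4 is not a chord tone.
It is held over (the same pitch as the preceding D4) and left by step up to Eb4.
Held over from the previous chord and resolving up by step — a retardation.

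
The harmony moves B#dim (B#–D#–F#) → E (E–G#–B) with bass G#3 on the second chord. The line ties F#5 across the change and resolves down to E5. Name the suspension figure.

7–6 suspension.

At the second chord the bass is G#3. The suspended F#5 lies a seventh above the bass; after resolving down by step to E5, the interval above the bass becomes a sixth.
Suspension figures are named by those two intervals: 7–6.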